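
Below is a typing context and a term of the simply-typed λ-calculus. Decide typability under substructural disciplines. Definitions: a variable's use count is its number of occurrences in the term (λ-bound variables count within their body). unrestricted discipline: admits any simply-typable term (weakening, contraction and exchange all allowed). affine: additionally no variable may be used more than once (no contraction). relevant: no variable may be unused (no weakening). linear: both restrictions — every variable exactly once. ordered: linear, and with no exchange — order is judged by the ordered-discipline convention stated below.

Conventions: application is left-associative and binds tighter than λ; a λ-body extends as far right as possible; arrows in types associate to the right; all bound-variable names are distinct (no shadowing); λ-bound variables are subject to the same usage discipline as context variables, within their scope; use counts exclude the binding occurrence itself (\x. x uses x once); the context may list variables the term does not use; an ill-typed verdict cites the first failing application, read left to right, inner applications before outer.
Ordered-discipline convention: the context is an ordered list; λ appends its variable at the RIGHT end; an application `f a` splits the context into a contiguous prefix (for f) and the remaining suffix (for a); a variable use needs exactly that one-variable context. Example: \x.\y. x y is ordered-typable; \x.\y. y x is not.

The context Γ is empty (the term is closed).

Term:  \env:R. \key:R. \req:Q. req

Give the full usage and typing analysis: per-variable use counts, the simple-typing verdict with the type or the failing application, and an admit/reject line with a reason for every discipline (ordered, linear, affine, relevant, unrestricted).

use counts: env [bound] ×0; key [bound] ×0; req [bound] ×1
left-to-right use order: req
typing: well-typed — term : R → R → Q → Q
ordered ✗ (env, key never used (weakening))
linear ✗ (env, key never used (weakening))
affine ✓ (at most one use each (env, key, req))
relevant ✗ (env, key never used (weakening))
unrestricted ✓ (typability at R → R → Q → Q is all that's needed)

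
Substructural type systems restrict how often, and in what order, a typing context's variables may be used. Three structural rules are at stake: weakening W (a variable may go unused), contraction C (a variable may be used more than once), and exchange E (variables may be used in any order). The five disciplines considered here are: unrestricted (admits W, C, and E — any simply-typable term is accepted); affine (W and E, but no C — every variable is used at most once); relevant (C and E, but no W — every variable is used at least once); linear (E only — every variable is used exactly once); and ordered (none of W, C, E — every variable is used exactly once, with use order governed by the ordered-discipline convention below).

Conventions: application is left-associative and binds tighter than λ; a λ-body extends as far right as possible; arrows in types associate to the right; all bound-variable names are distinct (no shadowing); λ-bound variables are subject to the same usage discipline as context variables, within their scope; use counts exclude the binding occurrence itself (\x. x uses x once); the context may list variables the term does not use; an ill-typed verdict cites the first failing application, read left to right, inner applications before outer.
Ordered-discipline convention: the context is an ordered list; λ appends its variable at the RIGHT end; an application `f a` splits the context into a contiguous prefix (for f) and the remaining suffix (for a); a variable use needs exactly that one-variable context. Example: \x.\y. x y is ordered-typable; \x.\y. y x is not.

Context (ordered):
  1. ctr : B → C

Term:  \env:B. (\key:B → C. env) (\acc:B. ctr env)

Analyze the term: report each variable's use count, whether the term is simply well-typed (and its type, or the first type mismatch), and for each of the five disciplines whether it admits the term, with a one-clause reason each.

use counts: ctr: 1×, env (λ-bound): 2×, key (λ-bound): 0×, acc (λ-bound): 0×
left-to-right use order: env, ctr, env
typing: well-typed — term : B → B
ordered: ✗ — env ×2 used more than once (contraction); unused: key, acc — weakening required
linear: ✗ — env ×2 used more than once (contraction); unused: key, acc — weakening required
affine: ✗ — env ×2 used more than once (contraction)
relevant: ✗ — unused: key, acc — weakening required
unrestricted: ✓ — typability at B → B is all that's needed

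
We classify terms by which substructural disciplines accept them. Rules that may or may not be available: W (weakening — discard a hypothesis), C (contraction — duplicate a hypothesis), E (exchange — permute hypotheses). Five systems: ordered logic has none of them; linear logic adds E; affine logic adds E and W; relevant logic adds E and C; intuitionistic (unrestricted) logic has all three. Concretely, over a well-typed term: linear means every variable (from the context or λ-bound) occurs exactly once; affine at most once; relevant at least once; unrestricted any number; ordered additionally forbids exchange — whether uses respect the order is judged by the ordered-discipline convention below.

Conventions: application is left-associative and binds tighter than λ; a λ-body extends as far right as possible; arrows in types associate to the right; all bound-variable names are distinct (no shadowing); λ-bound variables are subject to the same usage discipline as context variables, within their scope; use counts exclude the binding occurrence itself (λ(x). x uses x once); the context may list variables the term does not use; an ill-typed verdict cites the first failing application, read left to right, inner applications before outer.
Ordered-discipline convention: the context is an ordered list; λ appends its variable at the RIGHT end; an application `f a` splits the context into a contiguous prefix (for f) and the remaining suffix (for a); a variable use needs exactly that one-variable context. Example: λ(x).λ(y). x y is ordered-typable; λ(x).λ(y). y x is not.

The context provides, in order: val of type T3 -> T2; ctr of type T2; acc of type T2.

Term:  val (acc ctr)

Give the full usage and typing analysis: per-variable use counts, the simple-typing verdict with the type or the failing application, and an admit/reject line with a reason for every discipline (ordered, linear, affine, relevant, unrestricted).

counts: val: 1, ctr: 1, acc: 1
order of uses: val, acc, ctr
typing: ill-typed: non-function type T2 applied to an argument
ordered ✗ (not simply typable)
linear ✗ (fails simple typing)
affine ✗ (a type mismatch blocks all five)
relevant ✗ (the type mismatch rejects it)
unrestricted ✗ (not simply typable)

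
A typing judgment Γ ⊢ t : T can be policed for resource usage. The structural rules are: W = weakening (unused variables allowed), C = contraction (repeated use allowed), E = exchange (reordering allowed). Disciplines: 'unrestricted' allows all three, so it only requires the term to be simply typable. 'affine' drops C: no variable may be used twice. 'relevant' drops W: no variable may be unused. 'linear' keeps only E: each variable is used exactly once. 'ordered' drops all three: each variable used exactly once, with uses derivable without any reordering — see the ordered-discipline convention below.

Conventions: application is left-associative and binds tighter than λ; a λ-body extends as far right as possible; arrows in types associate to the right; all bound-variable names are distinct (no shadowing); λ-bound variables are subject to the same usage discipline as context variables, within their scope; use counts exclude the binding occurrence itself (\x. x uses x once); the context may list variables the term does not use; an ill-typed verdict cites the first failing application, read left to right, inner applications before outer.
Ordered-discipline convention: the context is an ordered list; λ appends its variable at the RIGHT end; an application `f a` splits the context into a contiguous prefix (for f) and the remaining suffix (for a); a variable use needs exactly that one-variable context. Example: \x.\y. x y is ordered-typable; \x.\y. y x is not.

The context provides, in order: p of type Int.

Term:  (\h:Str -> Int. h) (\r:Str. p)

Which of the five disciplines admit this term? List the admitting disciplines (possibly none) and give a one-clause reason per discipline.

admitted by: affine, unrestricted
variable uses: p: 1; h (bound): 1; r (bound): 0
use order (left to right): h, p
typing: well-typed — term : Str -> Int
ordered: ✗ — needs weakening: r unused
linear: ✗ — needs weakening: r unused
affine: ✓ — no duplicate uses among p, h, r
relevant: ✗ — needs weakening: r unused
unrestricted: ✓ — simply typable at Str -> Int; W, C, E all held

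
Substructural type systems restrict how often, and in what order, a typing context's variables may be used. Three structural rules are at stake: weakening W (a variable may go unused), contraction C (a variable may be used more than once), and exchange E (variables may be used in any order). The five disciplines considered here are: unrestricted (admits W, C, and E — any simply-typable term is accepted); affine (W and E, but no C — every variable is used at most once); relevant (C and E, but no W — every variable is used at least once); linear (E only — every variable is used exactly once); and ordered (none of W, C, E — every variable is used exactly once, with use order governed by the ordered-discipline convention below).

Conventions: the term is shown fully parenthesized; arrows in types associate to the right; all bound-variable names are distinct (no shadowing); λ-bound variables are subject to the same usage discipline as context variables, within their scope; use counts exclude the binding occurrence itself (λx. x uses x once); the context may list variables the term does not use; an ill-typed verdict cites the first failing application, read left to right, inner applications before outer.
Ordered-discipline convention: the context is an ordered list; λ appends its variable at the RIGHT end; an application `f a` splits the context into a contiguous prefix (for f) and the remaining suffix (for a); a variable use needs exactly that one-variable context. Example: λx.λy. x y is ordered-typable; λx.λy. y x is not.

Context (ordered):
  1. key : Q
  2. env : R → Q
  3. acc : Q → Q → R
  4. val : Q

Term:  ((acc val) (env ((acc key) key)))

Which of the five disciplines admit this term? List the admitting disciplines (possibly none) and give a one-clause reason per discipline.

admitted by: relevant, unrestricted
use counts: key ×2; env ×1; acc ×2; val ×1
uses in reading order: acc, val, env, acc, key, key
typing: the term checks, with type R
ordered: ✗, needs contraction — key ×2, acc ×2
linear: ✗, needs contraction — key ×2, acc ×2
affine: ✗, needs contraction — key ×2, acc ×2
relevant: ✓, every one of key, env, acc, val appears
unrestricted: ✓, well-typed at R; no restrictions here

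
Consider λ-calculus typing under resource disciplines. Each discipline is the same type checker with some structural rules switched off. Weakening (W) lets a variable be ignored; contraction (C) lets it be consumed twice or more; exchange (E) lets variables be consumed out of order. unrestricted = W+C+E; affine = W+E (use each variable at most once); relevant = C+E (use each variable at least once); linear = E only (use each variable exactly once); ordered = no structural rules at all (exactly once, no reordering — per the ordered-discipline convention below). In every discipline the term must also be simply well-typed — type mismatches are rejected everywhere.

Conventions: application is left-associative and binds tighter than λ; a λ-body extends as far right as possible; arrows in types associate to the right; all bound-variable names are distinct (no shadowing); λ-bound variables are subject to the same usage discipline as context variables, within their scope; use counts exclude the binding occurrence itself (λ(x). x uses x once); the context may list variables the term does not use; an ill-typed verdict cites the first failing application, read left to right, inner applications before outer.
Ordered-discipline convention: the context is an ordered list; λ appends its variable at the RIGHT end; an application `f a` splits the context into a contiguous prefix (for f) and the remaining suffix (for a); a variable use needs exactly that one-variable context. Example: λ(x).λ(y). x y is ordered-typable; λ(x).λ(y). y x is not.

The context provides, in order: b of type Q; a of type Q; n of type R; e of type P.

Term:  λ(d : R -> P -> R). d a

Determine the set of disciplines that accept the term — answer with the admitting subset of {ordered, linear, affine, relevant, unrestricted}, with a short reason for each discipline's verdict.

admitting disciplines: none
use counts: b: 0×, a: 1×, n: 0×, e: 0×, d (λ-bound): 1×
left-to-right use order: d, a
typing: ill-typed: an application expects R but receives Q
ordered ✗ (fails simple typing)
linear ✗ (a type mismatch blocks all five)
affine ✗ (the type mismatch rejects it)
relevant ✗ (not simply typable)
unrestricted ✗ (fails simple typing)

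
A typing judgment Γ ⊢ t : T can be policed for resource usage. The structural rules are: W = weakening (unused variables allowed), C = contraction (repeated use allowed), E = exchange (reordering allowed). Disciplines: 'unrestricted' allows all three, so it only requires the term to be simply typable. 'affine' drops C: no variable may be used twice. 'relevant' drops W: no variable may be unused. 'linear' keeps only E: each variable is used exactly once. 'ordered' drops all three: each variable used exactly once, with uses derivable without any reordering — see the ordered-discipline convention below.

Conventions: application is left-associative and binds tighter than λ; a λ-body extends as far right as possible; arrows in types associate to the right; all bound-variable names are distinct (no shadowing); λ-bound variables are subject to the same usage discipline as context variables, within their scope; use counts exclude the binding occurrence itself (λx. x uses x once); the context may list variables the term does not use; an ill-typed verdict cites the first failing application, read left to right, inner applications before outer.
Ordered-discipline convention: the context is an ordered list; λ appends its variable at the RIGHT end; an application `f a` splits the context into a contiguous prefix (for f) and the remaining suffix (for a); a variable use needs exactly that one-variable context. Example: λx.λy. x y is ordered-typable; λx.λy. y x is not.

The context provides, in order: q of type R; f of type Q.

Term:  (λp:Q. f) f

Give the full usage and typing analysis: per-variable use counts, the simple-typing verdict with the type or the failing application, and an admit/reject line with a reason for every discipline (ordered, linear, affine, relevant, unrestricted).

counts: q: 0×, f: 2×, p [bound]: 0×
order of uses: f, f
typing: the term checks, with type Q
ordered: ✗, f ×2 used more than once (contraction); needs weakening: q, p unused
linear: ✗, f ×2 used more than once (contraction); needs weakening: q, p unused
affine: ✗, f ×2 used more than once (contraction)
relevant: ✗, needs weakening: q, p unused
unrestricted: ✓, well-typed at Q; no restrictions here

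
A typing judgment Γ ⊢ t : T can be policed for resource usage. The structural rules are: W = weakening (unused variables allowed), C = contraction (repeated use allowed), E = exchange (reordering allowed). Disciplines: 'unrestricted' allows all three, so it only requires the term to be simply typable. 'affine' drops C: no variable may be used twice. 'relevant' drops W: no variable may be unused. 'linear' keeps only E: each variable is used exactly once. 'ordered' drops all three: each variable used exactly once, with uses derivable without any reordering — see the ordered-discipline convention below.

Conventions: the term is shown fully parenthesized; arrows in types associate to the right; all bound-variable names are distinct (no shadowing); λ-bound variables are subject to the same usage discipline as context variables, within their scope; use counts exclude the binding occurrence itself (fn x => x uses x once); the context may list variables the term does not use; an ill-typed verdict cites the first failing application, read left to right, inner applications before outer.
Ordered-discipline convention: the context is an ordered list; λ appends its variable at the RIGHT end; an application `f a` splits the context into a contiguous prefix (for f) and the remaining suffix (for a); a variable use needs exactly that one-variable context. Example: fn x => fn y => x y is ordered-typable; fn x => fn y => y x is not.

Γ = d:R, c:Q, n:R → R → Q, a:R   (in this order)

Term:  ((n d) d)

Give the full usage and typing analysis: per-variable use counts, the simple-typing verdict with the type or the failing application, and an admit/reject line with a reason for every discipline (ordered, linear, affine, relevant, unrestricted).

use counts: d: 2×, c: 0×, n: 1×, a: 0×
order of uses: n, d, d
typing: ✓ — Q
ordered: ✗, repeated use of d ×2; c, a left unused
linear: ✗, repeated use of d ×2; c, a left unused
affine: ✗, repeated use of d ×2
relevant: ✗, c, a left unused
unrestricted: ✓, typability at Q is all that's needed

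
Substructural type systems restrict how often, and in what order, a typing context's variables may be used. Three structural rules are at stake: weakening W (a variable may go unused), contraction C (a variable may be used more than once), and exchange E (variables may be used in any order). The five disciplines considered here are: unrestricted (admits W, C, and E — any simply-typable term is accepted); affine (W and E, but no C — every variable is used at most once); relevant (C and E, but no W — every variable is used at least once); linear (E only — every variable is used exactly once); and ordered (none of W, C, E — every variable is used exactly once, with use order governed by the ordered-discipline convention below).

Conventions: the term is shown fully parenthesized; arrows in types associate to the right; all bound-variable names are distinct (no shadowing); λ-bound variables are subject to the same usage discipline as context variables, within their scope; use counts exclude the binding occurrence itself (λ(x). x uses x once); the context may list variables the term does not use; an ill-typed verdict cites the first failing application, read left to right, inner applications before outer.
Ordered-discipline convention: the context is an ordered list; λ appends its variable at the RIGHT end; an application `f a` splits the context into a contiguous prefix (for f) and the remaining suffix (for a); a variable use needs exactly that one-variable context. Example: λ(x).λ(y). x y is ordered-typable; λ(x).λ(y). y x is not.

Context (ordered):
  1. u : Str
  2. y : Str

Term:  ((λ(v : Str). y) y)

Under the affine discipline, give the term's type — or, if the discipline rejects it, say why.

not well-typed under affine — repeated use of y ×2
counts: u ×0; y ×2; v [bound] ×0
left-to-right use order: y, y
typing: well-typed at Str
summary: ordered ✗ · linear ✗ · affine ✗ · relevant ✗ · unrestricted ✓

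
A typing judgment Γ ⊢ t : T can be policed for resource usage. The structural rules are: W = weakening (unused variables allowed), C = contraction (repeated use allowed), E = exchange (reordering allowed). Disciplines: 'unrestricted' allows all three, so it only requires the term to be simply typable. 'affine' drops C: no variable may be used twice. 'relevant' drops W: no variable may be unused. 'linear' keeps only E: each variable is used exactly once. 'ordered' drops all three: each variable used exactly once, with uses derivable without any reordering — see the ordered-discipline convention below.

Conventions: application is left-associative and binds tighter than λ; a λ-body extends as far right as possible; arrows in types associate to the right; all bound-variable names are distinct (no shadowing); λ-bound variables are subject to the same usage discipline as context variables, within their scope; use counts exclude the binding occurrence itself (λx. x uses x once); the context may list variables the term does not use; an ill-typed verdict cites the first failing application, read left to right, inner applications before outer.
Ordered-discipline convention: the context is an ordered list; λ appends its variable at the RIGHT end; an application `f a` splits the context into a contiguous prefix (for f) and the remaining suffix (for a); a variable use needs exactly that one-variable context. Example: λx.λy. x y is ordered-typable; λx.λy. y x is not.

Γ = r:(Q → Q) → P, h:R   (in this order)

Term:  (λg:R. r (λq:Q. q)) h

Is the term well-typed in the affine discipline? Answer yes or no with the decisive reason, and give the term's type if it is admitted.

yes — at most one use each (r, h, g, q); term : P
use counts: r=1; h=1; g [bound]=0; q [bound]=1
order of uses: r, q, h
typing: well-typed — term : P
summary: ordered ✗ · linear ✗ · affine ✓ · relevant ✗ · unrestricted ✓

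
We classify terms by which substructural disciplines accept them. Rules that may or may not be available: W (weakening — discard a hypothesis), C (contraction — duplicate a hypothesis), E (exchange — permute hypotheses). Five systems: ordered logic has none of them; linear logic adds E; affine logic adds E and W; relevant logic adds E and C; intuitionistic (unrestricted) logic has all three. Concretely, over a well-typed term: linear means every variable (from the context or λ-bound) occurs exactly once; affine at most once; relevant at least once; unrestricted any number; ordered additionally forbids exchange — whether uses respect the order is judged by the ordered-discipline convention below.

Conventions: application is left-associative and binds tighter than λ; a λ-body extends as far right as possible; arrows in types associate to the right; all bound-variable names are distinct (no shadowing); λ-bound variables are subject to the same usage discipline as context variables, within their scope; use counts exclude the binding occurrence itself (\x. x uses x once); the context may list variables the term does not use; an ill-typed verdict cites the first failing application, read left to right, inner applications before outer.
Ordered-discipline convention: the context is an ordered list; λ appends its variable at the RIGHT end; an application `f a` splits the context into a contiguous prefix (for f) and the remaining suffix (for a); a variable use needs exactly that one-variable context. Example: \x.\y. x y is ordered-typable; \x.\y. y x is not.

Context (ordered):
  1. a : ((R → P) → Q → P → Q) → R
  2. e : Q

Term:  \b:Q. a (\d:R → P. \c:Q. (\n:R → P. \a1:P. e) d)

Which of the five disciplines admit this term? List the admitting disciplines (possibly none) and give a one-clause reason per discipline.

admitting disciplines: affine, unrestricted
variable uses: a: 1, e: 1, b [bound]: 0, d [bound]: 1, c [bound]: 0, n [bound]: 0, a1 [bound]: 0
left-to-right use order: a, e, d
typing: well-typed at Q → R
ordered: ✗ — b, c, n, a1 never used (weakening)
linear: ✗ — b, c, n, a1 never used (weakening)
affine: ✓ — at most one use each (a, e, b, d, c, n, a1)
relevant: ✗ — b, c, n, a1 never used (weakening)
unrestricted: ✓ — well-typed at Q → R; no restrictions here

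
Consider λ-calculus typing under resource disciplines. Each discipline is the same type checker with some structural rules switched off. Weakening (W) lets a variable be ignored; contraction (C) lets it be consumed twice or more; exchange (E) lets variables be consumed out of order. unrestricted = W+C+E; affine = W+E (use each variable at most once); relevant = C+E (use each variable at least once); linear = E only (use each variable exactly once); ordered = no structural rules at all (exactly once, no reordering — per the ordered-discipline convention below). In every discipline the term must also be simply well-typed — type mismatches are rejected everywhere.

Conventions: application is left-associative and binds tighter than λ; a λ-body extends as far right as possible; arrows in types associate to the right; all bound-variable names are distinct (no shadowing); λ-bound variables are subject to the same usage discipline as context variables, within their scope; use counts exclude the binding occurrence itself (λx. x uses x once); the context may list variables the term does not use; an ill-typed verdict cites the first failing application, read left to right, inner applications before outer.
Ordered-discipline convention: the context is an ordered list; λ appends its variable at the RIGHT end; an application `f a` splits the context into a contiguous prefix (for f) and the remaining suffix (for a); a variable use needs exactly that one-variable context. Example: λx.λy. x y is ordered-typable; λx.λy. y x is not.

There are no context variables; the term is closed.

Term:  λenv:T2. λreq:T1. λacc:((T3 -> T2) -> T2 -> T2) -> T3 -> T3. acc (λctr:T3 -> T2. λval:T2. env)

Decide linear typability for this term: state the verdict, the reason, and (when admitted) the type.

no — unused: req, ctr, val — weakening required
counts: env (bound): 1×, req (bound): 0×, acc (bound): 1×, ctr (bound): 0×, val (bound): 0×
order of uses: acc, env
typing: well-typed at T2 -> T1 -> (((T3 -> T2) -> T2 -> T2) -> T3 -> T3) -> T3 -> T3
all disciplines: ordered ✗ · linear ✗ · affine ✓ · relevant ✗ · unrestricted ✓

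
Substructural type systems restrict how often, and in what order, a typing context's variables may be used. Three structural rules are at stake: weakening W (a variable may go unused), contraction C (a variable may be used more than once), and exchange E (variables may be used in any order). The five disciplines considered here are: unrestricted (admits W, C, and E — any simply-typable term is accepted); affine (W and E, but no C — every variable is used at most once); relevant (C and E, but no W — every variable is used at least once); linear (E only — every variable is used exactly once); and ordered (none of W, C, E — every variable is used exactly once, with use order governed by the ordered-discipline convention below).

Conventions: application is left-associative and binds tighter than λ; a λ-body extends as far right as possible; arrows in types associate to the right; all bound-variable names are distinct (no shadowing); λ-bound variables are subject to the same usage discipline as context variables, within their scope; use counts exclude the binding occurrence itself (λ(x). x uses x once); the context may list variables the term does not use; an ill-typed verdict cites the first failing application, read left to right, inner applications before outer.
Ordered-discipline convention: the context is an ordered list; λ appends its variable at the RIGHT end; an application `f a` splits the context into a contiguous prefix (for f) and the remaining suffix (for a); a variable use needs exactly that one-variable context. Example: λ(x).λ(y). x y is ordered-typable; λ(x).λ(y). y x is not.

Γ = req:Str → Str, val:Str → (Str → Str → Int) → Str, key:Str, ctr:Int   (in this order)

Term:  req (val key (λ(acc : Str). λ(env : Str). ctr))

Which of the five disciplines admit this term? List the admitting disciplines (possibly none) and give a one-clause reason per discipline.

admitting disciplines: affine, unrestricted
usage: req ×1, val ×1, key ×1, ctr ×1, acc (bound) ×0, env (bound) ×0
left-to-right use order: req, val, key, ctr
typing: well-typed at Str
ordered ✗ (acc, env left unused)
linear ✗ (acc, env left unused)
affine ✓ (none of req, val, key, ctr, acc, env used more than once)
relevant ✗ (acc, env left unused)
unrestricted ✓ (type-checks (Str) and nothing is barred)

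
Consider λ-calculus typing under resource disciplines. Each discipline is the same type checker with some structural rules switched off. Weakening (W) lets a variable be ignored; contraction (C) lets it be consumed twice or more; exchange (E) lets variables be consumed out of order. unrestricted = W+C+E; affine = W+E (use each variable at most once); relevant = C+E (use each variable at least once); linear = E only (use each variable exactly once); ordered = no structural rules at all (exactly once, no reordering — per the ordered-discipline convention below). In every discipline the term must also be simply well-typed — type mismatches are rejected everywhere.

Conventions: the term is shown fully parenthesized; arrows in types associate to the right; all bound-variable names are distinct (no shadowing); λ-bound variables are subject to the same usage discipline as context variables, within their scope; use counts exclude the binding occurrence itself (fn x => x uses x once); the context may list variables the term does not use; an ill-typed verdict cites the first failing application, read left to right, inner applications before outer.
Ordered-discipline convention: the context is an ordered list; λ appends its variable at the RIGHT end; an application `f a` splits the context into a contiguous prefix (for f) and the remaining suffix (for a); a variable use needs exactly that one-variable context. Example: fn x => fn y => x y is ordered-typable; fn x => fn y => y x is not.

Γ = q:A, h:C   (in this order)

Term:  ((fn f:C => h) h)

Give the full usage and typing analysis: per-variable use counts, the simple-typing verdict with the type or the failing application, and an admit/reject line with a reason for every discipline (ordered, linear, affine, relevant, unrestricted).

usage: q ×0, h ×2, f (bound) ×0
use order (left to right): h, h
typing: well-typed — term : C
ordered: ✗ — repeated use of h ×2; needs weakening: q, f unused
linear: ✗ — repeated use of h ×2; needs weakening: q, f unused
affine: ✗ — repeated use of h ×2
relevant: ✗ — needs weakening: q, f unused
unrestricted: ✓ — simply typable at C; W, C, E all held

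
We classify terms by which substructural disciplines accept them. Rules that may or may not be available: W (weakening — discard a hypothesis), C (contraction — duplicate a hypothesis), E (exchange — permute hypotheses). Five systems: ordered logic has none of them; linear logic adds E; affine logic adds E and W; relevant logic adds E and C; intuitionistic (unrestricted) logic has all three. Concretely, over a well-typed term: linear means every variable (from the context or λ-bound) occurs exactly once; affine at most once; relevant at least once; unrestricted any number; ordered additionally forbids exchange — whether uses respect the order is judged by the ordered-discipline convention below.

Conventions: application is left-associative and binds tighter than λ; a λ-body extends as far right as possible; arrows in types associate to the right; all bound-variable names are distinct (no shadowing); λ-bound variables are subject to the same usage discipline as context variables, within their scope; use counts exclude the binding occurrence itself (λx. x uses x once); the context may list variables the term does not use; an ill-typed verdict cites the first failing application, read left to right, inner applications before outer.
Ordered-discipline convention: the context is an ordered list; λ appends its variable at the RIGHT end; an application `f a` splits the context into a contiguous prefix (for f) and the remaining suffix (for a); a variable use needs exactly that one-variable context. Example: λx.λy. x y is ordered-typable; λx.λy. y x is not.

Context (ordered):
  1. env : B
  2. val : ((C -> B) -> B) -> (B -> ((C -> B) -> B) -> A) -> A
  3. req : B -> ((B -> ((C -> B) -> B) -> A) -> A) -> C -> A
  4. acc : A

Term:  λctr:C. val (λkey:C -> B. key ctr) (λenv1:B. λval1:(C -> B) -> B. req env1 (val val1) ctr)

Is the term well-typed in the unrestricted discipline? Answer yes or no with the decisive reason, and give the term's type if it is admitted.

yes — type-checks (C -> A) and nothing is barred; term : C -> A
use counts: env: 0, val: 2, req: 1, acc: 0, ctr (λ-bound): 2, key (λ-bound): 1, env1 (λ-bound): 1, val1 (λ-bound): 1
order of uses: val, key, ctr, req, env1, val, val1, ctr
typing: ✓ — C -> A
across the five disciplines: ordered ✗, linear ✗, affine ✗, relevant ✗, unrestricted ✓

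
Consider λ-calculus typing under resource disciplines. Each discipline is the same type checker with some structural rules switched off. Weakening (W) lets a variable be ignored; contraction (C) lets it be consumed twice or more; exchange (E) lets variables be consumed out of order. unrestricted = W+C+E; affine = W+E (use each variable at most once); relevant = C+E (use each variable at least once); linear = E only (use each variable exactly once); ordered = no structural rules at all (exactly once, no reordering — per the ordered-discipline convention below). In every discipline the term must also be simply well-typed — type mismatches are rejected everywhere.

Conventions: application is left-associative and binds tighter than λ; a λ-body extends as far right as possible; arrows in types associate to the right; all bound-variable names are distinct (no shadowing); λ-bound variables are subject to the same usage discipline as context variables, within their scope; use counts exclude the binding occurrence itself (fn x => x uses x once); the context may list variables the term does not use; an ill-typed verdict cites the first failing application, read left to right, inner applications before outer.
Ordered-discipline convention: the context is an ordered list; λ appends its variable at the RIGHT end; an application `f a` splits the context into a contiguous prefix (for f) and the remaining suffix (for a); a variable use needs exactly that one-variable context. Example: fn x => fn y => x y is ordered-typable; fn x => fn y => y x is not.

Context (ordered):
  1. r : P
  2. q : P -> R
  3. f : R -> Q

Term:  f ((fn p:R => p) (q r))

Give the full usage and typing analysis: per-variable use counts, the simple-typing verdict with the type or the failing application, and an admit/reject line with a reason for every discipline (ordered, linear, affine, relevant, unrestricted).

usage: r: 1; q: 1; f: 1; p (bound): 1
left-to-right use order: f, p, q, r
typing: the term checks, with type Q
ordered ✗ (use order f, p, q, r needs exchange)
linear ✓ (single use per variable (r, q, f, p))
affine ✓ (r, q, f, p: no repeats, contraction unneeded)
relevant ✓ (at least one use each (r, q, f, p))
unrestricted ✓ (well-typed at Q; no restrictions here)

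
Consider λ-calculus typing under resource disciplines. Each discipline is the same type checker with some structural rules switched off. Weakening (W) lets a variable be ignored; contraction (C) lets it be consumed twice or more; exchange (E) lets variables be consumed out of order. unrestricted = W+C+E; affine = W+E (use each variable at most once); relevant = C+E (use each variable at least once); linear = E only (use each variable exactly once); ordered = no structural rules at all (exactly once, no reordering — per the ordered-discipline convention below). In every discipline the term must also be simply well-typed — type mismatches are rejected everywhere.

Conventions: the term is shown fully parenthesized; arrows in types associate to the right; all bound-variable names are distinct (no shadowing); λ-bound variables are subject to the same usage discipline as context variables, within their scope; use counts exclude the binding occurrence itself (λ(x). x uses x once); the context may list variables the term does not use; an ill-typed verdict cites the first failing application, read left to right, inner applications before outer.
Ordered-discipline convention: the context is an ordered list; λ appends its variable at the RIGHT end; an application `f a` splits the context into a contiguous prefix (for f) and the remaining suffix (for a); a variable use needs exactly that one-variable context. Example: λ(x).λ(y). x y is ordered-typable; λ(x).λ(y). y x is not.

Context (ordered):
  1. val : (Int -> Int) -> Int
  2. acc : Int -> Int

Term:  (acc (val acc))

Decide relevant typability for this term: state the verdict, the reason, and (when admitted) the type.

yes — val, acc: all used, weakening unneeded; term : Int
use counts: val: 1×; acc: 2×
uses in reading order: acc, val, acc
typing: ✓ — Int
all disciplines: ordered ✗, linear ✗, affine ✗, relevant ✓, unrestricted ✓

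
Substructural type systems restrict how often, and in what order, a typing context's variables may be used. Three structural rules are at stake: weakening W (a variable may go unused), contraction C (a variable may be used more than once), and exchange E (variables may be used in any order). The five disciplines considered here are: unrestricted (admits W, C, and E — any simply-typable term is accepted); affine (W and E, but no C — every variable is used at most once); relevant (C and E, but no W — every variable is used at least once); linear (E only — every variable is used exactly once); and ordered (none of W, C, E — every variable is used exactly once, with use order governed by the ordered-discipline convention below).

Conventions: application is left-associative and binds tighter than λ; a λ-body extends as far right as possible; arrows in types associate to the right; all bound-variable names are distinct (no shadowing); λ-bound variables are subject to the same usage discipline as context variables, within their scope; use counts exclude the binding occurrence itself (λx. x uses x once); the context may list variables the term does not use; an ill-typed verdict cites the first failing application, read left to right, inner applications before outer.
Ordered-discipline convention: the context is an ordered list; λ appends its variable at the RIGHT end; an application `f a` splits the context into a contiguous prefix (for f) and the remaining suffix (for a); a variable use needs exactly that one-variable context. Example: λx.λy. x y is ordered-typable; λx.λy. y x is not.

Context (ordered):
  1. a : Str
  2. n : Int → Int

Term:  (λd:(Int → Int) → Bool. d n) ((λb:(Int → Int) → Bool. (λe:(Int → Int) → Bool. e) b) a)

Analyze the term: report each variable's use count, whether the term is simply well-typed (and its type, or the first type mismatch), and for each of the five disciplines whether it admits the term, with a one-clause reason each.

counts: a: 1; n: 1; d [bound]: 1; b [bound]: 1; e [bound]: 1
uses in reading order: d, n, e, b, a
typing: ill-typed: an application expects (Int → Int) → Bool but receives Str
ordered: ✗, a type mismatch blocks all five
linear: ✗, the type mismatch rejects it
affine: ✗, not simply typable
relevant: ✗, fails simple typing
unrestricted: ✗, a type mismatch blocks all five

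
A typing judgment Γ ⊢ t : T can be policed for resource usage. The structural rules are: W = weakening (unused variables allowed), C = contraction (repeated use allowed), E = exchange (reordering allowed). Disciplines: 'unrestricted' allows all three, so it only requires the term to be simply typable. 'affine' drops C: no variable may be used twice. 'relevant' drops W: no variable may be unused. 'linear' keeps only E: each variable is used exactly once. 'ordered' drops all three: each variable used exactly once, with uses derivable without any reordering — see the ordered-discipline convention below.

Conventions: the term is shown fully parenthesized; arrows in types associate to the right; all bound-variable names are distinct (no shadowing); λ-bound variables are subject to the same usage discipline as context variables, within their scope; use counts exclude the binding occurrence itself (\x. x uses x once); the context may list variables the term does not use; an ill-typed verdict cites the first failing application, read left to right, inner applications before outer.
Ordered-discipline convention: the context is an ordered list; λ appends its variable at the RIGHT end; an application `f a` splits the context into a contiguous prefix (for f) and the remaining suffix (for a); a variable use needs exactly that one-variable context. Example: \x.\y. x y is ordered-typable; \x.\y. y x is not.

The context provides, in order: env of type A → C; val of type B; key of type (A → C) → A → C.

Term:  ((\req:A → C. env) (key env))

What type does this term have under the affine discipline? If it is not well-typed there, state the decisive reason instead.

not well-typed under affine — needs contraction — env ×2
usage: env: 2, val: 0, key: 1, req (bound): 0
use order (left to right): env, key, env
typing: the term checks, with type A → C
across the five disciplines: ordered ✗ · linear ✗ · affine ✗ · relevant ✗ · unrestricted ✓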